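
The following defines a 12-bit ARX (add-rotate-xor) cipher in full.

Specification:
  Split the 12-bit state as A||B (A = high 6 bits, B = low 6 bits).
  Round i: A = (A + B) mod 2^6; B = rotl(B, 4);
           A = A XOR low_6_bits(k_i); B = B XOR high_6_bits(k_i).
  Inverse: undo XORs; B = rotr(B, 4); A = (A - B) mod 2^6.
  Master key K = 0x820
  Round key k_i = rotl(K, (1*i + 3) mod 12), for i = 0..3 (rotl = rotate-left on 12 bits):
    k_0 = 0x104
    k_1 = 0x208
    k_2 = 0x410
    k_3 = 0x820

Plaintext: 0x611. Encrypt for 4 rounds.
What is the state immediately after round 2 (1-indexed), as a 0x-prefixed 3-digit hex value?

0xD4C

s_0 = plaintext = 0x611
s_1 = Round(s_0, k_0) = 0xB50
s_2 = Round(s_1, k_1) = 0xD4C
s_3 = Round(s_2, k_2) = 0x453
s_4 = Round(s_3, k_3) = 0x114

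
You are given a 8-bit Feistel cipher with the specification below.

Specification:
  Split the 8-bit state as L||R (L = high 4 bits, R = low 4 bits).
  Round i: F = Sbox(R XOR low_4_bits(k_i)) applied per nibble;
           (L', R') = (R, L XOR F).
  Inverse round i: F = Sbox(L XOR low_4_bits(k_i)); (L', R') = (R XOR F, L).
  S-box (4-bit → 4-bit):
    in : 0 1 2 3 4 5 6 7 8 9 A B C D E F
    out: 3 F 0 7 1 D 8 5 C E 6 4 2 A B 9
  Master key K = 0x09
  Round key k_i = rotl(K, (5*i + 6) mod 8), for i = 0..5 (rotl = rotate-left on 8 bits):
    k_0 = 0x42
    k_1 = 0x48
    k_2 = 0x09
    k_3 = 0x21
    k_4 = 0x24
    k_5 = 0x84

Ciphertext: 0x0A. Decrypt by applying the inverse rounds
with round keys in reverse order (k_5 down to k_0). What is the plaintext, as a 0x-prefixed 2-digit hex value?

s_0 = ciphertext = 0x0A
s_1 = InvRound(s_0, k_5) = 0xB0
s_2 = InvRound(s_1, k_4) = 0x9B
s_3 = InvRound(s_2, k_3) = 0x79
s_4 = InvRound(s_3, k_2) = 0x27
s_5 = InvRound(s_4, k_1) = 0x12
s_6 = InvRound(s_5, k_0) = 0x51

0x51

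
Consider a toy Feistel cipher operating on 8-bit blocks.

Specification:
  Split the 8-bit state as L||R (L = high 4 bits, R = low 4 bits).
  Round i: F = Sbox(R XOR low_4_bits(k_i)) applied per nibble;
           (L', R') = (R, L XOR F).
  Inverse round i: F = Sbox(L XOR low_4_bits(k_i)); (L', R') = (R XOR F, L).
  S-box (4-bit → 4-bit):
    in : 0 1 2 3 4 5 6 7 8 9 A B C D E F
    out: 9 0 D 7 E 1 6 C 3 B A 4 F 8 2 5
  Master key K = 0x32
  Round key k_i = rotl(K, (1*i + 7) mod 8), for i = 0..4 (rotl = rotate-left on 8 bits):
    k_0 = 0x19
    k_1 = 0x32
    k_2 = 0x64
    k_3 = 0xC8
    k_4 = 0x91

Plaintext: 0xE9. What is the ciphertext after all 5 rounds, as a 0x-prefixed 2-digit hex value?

s_0 = plaintext = 0xE9
s_1 = Round(s_0, k_0) = 0x97
s_2 = Round(s_1, k_1) = 0x78
s_3 = Round(s_2, k_2) = 0x88
s_4 = Round(s_3, k_3) = 0x81
s_5 = Round(s_4, k_4) = 0x11

0x11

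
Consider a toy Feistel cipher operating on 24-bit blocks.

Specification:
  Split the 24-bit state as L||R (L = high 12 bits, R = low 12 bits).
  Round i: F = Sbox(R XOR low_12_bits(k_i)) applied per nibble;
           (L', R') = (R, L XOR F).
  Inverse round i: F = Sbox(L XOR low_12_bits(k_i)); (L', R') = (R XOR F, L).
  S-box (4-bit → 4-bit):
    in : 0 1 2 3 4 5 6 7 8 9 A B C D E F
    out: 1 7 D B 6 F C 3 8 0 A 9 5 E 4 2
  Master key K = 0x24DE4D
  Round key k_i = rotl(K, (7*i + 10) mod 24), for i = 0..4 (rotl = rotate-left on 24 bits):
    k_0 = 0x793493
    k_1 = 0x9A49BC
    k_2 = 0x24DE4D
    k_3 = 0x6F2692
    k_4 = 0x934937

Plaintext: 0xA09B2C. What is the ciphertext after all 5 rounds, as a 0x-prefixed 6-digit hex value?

s_0 = plaintext = 0xA09B2C
s_1 = Round(s_0, k_0) = 0xB2C89B
s_2 = Round(s_1, k_1) = 0x89BCFF
s_3 = Round(s_2, k_2) = 0xCFF506
s_4 = Round(s_3, k_3) = 0x5067F9
s_5 = Round(s_4, k_4) = 0x7F9152

0x7F9152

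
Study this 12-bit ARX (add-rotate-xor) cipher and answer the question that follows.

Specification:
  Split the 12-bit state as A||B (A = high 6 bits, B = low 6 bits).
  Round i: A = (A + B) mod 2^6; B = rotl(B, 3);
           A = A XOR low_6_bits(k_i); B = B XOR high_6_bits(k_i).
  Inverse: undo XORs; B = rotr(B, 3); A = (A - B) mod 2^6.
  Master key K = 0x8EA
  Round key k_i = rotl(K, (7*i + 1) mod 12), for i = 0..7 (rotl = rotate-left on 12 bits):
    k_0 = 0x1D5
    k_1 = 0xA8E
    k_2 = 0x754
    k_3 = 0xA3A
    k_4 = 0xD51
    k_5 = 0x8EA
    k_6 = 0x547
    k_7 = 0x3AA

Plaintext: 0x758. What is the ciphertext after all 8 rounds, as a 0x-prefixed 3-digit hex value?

0xCA0

s_0 = plaintext = 0x758
s_1 = Round(s_0, k_0) = 0x804
s_2 = Round(s_1, k_1) = 0xA8A
s_3 = Round(s_2, k_2) = 0x80C
s_4 = Round(s_3, k_3) = 0x589
s_5 = Round(s_4, k_4) = 0x3BC
s_6 = Round(s_5, k_5) = 0x804
s_7 = Round(s_6, k_6) = 0x8F5
s_8 = Round(s_7, k_7) = 0xCA0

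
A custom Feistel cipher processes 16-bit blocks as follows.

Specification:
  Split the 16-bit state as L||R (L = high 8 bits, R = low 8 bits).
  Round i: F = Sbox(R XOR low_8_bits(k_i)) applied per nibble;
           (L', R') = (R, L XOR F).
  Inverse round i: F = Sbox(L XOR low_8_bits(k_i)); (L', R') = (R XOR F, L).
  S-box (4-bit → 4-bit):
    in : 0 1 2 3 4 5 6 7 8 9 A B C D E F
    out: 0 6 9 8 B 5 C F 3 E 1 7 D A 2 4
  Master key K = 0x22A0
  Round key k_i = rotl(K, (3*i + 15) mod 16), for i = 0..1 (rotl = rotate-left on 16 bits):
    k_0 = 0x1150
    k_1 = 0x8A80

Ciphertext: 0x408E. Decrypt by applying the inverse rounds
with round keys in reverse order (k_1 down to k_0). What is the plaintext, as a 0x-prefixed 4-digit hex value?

s_0 = ciphertext = 0x408E
s_1 = InvRound(s_0, k_1) = 0x5E40
s_2 = InvRound(s_1, k_0) = 0x425E

0x425E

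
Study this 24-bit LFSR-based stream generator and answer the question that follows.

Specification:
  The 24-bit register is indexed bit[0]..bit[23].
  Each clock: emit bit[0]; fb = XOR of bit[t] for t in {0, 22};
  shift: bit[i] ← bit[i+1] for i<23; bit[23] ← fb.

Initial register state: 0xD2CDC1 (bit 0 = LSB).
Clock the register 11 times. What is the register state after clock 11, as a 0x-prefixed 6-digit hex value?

reg_0 = 0xD2CDC1
clock 1: out=1, reg = 0x6966E0
clock 2: out=0, reg = 0xB4B370
clock 3: out=0, reg = 0x5A59B8
clock 4: out=0, reg = 0xAD2CDC
clock 5: out=0, reg = 0x56966E
clock 6: out=0, reg = 0xAB4B37
clock 7: out=1, reg = 0xD5A59B
clock 8: out=1, reg = 0x6AD2CD
clock 9: out=1, reg = 0x356966
clock 10: out=0, reg = 0x1AB4B3
clock 11: out=1, reg = 0x8D5A59

0x8D5A59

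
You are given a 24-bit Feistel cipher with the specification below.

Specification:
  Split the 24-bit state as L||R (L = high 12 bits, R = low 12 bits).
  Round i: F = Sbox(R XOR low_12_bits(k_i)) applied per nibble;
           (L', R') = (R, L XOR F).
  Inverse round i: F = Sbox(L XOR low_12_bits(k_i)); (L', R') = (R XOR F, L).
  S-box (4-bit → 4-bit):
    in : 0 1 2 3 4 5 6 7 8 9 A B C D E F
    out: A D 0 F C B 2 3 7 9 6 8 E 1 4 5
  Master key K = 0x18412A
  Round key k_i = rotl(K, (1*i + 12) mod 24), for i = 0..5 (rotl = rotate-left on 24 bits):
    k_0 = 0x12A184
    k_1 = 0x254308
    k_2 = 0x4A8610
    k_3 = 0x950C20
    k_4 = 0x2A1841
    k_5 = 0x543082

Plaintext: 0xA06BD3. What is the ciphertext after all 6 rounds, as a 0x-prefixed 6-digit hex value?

s_0 = plaintext = 0xA06BD3
s_1 = Round(s_0, k_0) = 0xBD3CB5
s_2 = Round(s_1, k_1) = 0xCB5E52
s_3 = Round(s_2, k_2) = 0xE52B75
s_4 = Round(s_3, k_3) = 0xB75DE9
s_5 = Round(s_4, k_4) = 0xDE9012
s_6 = Round(s_5, k_5) = 0x012773

0x012773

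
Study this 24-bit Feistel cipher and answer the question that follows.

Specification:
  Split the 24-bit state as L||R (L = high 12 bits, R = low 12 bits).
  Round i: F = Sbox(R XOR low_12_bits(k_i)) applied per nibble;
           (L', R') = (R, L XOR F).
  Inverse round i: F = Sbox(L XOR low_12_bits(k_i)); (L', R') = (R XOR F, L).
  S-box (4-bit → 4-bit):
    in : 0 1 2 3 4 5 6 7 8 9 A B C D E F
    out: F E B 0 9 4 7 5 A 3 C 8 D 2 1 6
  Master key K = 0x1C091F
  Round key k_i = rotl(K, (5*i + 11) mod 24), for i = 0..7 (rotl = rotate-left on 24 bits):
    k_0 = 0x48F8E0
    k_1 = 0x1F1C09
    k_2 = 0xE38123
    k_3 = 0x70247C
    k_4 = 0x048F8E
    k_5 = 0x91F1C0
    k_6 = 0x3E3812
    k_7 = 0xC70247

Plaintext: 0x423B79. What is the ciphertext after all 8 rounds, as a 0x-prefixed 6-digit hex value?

0xE21531

s_0 = plaintext = 0x423B79
s_1 = Round(s_0, k_0) = 0xB79410
s_2 = Round(s_1, k_1) = 0x41019A
s_3 = Round(s_2, k_2) = 0x19AB93
s_4 = Round(s_3, k_3) = 0xB9378C
s_5 = Round(s_4, k_4) = 0x78C168
s_6 = Round(s_5, k_5) = 0x168846
s_7 = Round(s_6, k_6) = 0x846E21
s_8 = Round(s_7, k_7) = 0xE21531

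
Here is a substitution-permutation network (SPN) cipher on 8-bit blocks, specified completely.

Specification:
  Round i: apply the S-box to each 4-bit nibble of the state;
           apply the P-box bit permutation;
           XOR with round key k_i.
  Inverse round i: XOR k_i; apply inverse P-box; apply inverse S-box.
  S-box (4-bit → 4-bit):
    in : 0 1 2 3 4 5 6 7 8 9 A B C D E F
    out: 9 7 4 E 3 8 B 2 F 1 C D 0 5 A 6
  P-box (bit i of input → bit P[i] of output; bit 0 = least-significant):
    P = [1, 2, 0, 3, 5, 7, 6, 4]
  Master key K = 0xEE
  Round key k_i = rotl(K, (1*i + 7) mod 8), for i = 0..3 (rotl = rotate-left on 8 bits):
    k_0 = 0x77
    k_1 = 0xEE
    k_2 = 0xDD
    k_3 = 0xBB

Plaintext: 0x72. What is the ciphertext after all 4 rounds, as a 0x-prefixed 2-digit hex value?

s_0 = plaintext = 0x72
s_1 = Round(s_0, k_0) = 0xF6
s_2 = Round(s_1, k_1) = 0x20
s_3 = Round(s_2, k_2) = 0x97
s_4 = Round(s_3, k_3) = 0x9F

0x9F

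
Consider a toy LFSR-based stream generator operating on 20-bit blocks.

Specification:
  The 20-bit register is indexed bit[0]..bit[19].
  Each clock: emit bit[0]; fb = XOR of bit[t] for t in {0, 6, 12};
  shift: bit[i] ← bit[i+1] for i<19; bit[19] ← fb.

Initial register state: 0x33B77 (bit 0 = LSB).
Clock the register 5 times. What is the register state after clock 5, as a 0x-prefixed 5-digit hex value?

reg_0 = 0x33B77
clock 1: out=1, reg = 0x99DBB
clock 2: out=1, reg = 0x4CEDD
clock 3: out=1, reg = 0x2676E
clock 4: out=0, reg = 0x933B7
clock 5: out=1, reg = 0x499DB

0x499DB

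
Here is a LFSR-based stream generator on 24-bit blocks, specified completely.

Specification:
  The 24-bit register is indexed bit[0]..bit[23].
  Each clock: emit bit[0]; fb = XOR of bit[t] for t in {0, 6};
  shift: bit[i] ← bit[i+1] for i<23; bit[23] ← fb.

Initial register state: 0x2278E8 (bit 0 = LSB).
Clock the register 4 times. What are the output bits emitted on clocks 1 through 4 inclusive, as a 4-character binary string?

0001

reg_0 = 0x2278E8
clock 1: out=0, reg = 0x913C74
clock 2: out=0, reg = 0xC89E3A
clock 3: out=0, reg = 0x644F1D
clock 4: out=1, reg = 0xB2278E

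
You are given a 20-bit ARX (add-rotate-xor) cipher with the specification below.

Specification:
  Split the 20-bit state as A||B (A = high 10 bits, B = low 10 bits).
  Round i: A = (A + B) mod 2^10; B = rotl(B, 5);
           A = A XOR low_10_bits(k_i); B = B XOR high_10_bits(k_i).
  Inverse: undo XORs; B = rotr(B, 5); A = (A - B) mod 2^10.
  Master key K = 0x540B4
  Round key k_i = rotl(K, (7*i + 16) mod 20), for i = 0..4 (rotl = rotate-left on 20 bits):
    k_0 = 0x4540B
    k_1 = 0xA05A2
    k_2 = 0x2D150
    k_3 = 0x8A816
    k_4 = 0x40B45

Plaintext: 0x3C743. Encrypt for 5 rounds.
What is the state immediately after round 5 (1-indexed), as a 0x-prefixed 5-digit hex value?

s_0 = plaintext = 0x3C743
s_1 = Round(s_0, k_0) = 0x0FD6F
s_2 = Round(s_1, k_1) = 0x0336A
s_3 = Round(s_2, k_2) = 0x899EF
s_4 = Round(s_3, k_3) = 0x00FC5
s_5 = Round(s_4, k_4) = 0x235BC

0x235BC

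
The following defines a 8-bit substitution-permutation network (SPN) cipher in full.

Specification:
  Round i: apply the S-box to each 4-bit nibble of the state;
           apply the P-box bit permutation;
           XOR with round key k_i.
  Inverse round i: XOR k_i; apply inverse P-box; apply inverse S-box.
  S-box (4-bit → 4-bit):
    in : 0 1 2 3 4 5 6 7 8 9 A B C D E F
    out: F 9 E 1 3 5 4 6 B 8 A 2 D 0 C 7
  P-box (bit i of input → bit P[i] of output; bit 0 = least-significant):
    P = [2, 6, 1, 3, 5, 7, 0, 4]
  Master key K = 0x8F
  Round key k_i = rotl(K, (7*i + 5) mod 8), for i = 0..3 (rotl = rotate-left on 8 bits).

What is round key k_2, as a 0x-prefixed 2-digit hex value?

K = 0x8F
k_0 = rotl(K, (7*0+5) mod 8) = rotl(K, 5) = 0xF1
k_1 = rotl(K, (7*1+5) mod 8) = rotl(K, 4) = 0xF8
k_2 = rotl(K, (7*2+5) mod 8) = rotl(K, 3) = 0x7C

0x7C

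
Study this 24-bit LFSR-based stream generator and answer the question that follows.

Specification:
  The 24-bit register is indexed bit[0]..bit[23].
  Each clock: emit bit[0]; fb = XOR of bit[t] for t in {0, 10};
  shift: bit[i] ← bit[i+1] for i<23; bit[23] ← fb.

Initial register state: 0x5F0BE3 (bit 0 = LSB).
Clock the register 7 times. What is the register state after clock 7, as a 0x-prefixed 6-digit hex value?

0x42BE17

reg_0 = 0x5F0BE3
clock 1: out=1, reg = 0xAF85F1
clock 2: out=1, reg = 0x57C2F8
clock 3: out=0, reg = 0x2BE17C
clock 4: out=0, reg = 0x15F0BE
clock 5: out=0, reg = 0x0AF85F
clock 6: out=1, reg = 0x857C2F
clock 7: out=1, reg = 0x42BE17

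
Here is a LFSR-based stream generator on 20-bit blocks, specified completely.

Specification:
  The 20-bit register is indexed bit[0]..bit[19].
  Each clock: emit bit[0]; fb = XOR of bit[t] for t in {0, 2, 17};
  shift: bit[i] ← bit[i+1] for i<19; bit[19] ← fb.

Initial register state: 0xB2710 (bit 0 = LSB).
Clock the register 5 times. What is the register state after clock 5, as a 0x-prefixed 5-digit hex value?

0xCD938

reg_0 = 0xB2710
clock 1: out=0, reg = 0xD9388
clock 2: out=0, reg = 0x6C9C4
clock 3: out=0, reg = 0x364E2
clock 4: out=0, reg = 0x9B271
clock 5: out=1, reg = 0xCD938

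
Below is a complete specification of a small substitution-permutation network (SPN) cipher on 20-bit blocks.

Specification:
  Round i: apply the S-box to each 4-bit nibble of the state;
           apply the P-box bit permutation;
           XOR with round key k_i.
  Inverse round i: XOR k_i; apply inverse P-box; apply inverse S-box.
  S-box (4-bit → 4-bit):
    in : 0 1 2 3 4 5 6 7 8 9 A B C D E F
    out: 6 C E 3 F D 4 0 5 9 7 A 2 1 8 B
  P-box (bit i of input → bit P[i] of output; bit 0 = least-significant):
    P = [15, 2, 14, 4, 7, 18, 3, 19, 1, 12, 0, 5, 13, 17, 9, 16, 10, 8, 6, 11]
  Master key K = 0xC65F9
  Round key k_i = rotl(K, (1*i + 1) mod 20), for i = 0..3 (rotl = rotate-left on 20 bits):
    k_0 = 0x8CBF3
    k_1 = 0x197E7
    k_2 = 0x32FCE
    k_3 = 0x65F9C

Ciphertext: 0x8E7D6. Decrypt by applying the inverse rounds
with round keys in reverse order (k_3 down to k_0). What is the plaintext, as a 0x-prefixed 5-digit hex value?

s_0 = ciphertext = 0x8E7D6
s_1 = InvRound(s_0, k_3) = 0x1332D
s_2 = InvRound(s_1, k_2) = 0x5C4D7
s_3 = InvRound(s_2, k_1) = 0xC6BC1
s_4 = InvRound(s_3, k_0) = 0x7D9C9

0x7D9C9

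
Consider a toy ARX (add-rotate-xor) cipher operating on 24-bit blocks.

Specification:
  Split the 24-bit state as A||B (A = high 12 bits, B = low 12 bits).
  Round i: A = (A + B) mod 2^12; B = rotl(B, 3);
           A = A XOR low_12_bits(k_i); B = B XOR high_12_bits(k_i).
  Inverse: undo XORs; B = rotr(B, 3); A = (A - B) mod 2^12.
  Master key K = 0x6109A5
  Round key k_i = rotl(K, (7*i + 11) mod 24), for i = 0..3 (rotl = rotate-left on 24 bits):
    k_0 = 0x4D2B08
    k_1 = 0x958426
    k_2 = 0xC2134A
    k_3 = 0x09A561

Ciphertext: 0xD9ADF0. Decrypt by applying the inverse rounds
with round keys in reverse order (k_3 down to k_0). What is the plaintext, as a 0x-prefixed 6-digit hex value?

0xD05EDB

s_0 = ciphertext = 0xD9ADF0
s_1 = InvRound(s_0, k_3) = 0x34E5AD
s_2 = InvRound(s_1, k_2) = 0x6D3931
s_3 = InvRound(s_2, k_1) = 0x0E820D
s_4 = InvRound(s_3, k_0) = 0xD05EDB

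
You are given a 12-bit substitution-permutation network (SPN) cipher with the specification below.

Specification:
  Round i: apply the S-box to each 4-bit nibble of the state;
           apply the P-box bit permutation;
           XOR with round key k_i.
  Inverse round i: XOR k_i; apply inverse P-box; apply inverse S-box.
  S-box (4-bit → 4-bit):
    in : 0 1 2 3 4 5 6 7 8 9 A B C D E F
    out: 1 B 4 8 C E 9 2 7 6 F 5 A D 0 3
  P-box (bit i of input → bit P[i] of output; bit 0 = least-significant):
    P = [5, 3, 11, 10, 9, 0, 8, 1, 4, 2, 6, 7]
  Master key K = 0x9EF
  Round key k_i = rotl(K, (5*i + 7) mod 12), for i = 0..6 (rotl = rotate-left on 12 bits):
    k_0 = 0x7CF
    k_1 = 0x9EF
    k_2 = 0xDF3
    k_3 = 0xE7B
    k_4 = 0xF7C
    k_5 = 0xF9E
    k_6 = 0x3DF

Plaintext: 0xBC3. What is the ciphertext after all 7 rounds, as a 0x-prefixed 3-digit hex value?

s_0 = plaintext = 0xBC3
s_1 = Round(s_0, k_0) = 0x39C
s_2 = Round(s_1, k_1) = 0xC66
s_3 = Round(s_2, k_2) = 0xB55
s_4 = Round(s_3, k_3) = 0x320
s_5 = Round(s_4, k_4) = 0xEDC
s_6 = Round(s_5, k_5) = 0x894
s_7 = Round(s_6, k_6) = 0xE8A

0xE8A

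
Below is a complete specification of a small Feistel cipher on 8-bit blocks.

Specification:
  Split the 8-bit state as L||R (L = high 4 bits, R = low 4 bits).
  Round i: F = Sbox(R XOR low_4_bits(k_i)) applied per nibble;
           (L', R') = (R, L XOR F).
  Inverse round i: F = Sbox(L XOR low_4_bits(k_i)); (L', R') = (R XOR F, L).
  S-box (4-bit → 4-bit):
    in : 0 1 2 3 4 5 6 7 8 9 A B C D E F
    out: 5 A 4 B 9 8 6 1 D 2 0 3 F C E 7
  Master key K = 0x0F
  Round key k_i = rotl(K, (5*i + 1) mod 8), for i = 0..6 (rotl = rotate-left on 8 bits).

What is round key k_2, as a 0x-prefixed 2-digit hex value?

K = 0x0F
k_0 = rotl(K, (5*0+1) mod 8) = rotl(K, 1) = 0x1E
k_1 = rotl(K, (5*1+1) mod 8) = rotl(K, 6) = 0xC3
k_2 = rotl(K, (5*2+1) mod 8) = rotl(K, 3) = 0x78

0x78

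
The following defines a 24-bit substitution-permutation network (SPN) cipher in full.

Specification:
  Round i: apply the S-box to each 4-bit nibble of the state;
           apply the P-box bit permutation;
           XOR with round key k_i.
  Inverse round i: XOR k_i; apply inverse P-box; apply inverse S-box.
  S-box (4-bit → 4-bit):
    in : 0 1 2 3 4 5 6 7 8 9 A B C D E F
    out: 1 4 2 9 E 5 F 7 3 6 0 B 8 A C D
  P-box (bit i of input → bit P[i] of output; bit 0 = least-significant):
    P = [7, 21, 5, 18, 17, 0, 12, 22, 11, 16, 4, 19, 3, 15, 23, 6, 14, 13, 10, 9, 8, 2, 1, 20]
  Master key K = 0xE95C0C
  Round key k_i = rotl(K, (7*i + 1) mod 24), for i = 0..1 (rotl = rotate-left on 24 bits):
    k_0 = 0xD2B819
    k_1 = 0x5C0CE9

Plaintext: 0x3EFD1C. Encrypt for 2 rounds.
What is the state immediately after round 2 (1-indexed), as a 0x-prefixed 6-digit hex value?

0x4652DF

s_0 = plaintext = 0x3EFD1C
s_1 = Round(s_0, k_0) = 0x4FAF51
s_2 = Round(s_1, k_1) = 0x4652DF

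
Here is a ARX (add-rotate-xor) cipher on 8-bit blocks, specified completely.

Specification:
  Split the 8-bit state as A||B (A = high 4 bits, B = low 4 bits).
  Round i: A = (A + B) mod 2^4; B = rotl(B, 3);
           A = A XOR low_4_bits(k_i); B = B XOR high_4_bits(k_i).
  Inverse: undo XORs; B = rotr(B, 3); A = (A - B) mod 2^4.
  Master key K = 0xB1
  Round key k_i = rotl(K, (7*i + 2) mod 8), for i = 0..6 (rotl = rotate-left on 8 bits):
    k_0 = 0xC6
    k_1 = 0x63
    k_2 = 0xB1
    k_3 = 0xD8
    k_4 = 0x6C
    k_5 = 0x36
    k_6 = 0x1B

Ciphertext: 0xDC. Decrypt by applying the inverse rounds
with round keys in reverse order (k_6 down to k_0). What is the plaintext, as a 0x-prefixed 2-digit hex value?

s_0 = ciphertext = 0xDC
s_1 = InvRound(s_0, k_6) = 0xBB
s_2 = InvRound(s_1, k_5) = 0xC1
s_3 = InvRound(s_2, k_4) = 0x2E
s_4 = InvRound(s_3, k_3) = 0x46
s_5 = InvRound(s_4, k_2) = 0xAB
s_6 = InvRound(s_5, k_1) = 0xEB
s_7 = InvRound(s_6, k_0) = 0xAE

0xAE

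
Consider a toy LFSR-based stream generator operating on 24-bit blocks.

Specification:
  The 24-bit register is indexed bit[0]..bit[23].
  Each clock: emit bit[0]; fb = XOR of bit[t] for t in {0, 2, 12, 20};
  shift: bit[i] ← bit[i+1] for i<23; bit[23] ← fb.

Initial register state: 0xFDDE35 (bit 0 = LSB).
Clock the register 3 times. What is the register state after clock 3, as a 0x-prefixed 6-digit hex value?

reg_0 = 0xFDDE35
clock 1: out=1, reg = 0x7EEF1A
clock 2: out=0, reg = 0xBF778D
clock 3: out=1, reg = 0x5FBBC6

0x5FBBC6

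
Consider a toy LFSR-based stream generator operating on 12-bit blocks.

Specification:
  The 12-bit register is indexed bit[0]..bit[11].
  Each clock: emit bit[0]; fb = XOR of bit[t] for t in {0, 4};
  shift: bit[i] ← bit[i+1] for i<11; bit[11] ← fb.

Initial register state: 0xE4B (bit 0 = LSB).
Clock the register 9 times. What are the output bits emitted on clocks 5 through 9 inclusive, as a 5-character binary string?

reg_0 = 0xE4B
clock 1: out=1, reg = 0xF25
clock 2: out=1, reg = 0xF92
clock 3: out=0, reg = 0xFC9
clock 4: out=1, reg = 0xFE4
clock 5: out=0, reg = 0x7F2
clock 6: out=0, reg = 0xBF9
clock 7: out=1, reg = 0x5FC
clock 8: out=0, reg = 0xAFE
clock 9: out=0, reg = 0xD7F

00100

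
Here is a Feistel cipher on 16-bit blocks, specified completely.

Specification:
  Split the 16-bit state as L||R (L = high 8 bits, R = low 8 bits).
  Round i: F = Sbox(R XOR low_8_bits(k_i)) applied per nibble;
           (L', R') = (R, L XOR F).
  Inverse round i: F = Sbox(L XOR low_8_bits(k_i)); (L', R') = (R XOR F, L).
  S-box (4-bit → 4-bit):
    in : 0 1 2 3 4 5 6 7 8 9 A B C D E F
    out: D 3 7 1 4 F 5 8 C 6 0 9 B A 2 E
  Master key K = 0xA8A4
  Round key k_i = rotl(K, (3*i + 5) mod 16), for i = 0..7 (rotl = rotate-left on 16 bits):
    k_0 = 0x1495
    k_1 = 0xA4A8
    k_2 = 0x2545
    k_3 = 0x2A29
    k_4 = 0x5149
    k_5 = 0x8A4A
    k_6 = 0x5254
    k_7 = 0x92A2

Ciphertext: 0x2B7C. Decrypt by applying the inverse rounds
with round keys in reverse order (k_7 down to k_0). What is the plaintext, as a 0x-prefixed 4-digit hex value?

s_0 = ciphertext = 0x2B7C
s_1 = InvRound(s_0, k_7) = 0xBA2B
s_2 = InvRound(s_1, k_6) = 0x09BA
s_3 = InvRound(s_2, k_5) = 0xFB09
s_4 = InvRound(s_3, k_4) = 0x9EFB
s_5 = InvRound(s_4, k_3) = 0x639E
s_6 = InvRound(s_5, k_2) = 0xEB63
s_7 = InvRound(s_6, k_1) = 0x22EB
s_8 = InvRound(s_7, k_0) = 0x7322

0x7322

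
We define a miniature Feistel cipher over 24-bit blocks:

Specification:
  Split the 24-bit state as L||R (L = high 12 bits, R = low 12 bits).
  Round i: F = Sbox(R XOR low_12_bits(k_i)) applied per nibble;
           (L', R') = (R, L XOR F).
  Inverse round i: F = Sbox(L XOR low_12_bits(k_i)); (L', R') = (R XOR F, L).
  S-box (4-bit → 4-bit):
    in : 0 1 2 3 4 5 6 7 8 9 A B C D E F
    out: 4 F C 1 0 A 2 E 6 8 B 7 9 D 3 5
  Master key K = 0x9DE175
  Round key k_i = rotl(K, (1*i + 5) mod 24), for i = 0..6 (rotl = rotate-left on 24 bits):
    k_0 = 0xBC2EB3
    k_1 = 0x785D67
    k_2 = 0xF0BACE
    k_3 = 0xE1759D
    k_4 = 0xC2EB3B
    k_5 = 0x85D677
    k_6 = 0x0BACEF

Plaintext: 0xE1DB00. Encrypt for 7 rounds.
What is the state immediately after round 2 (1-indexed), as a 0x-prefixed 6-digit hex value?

0x46C347

s_0 = plaintext = 0xE1DB00
s_1 = Round(s_0, k_0) = 0xB0046C
s_2 = Round(s_1, k_1) = 0x46C347
s_3 = Round(s_2, k_2) = 0x347C04
s_4 = Round(s_3, k_3) = 0xC04BCF
s_5 = Round(s_4, k_4) = 0xBCF854
s_6 = Round(s_5, k_5) = 0x85480E
s_7 = Round(s_6, k_6) = 0x80E86B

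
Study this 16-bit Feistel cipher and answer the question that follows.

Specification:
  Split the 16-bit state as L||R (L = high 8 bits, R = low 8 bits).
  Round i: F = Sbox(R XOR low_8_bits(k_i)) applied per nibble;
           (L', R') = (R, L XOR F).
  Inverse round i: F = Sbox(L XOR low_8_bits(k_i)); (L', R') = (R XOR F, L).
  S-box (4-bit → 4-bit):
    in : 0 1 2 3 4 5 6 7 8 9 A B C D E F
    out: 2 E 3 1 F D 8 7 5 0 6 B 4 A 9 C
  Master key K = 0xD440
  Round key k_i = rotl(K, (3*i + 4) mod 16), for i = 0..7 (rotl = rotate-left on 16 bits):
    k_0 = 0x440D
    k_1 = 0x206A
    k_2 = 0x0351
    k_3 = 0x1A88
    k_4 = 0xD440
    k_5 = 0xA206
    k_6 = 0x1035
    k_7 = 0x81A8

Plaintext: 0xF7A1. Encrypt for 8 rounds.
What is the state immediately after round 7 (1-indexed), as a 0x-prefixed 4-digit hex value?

0x2140

s_0 = plaintext = 0xF7A1
s_1 = Round(s_0, k_0) = 0xA193
s_2 = Round(s_1, k_1) = 0x9361
s_3 = Round(s_2, k_2) = 0x6181
s_4 = Round(s_3, k_3) = 0x8141
s_5 = Round(s_4, k_4) = 0x41AF
s_6 = Round(s_5, k_5) = 0xAF21
s_7 = Round(s_6, k_6) = 0x2140
s_8 = Round(s_7, k_7) = 0x40B4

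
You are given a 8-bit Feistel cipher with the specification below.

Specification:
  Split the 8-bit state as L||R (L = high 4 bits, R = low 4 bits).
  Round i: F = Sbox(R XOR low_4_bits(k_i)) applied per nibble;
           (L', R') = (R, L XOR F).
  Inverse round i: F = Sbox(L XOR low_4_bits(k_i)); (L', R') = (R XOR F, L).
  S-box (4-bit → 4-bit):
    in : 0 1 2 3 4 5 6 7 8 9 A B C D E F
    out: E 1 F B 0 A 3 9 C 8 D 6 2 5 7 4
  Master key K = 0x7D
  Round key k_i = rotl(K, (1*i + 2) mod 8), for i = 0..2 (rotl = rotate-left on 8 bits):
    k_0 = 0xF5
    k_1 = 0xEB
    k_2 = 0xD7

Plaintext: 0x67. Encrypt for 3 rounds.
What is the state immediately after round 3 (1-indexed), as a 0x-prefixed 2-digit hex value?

0x8D

s_0 = plaintext = 0x67
s_1 = Round(s_0, k_0) = 0x79
s_2 = Round(s_1, k_1) = 0x98
s_3 = Round(s_2, k_2) = 0x8D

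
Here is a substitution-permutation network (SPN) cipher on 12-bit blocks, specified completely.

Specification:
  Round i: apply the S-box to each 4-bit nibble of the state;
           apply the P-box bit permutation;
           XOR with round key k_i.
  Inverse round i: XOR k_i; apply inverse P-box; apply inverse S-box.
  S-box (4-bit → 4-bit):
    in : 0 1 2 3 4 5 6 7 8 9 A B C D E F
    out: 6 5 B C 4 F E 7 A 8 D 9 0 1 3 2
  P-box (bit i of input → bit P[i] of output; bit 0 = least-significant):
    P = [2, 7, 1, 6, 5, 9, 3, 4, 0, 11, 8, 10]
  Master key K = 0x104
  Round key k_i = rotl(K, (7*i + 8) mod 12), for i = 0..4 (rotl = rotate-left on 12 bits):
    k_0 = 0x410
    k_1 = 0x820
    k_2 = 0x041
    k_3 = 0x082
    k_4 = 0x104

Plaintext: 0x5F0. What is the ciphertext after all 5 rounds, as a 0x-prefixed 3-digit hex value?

0xB83

s_0 = plaintext = 0x5F0
s_1 = Round(s_0, k_0) = 0xB93
s_2 = Round(s_1, k_1) = 0xC73
s_3 = Round(s_2, k_2) = 0x22B
s_4 = Round(s_3, k_3) = 0xEF7
s_5 = Round(s_4, k_4) = 0xB83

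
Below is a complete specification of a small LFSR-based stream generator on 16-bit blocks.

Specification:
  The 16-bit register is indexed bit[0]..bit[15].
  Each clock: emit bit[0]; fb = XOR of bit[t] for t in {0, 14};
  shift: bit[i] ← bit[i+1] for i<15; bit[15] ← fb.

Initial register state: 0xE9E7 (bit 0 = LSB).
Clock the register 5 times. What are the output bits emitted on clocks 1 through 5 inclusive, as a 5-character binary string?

11100

reg_0 = 0xE9E7
clock 1: out=1, reg = 0x74F3
clock 2: out=1, reg = 0x3A79
clock 3: out=1, reg = 0x9D3C
clock 4: out=0, reg = 0x4E9E
clock 5: out=0, reg = 0xA74F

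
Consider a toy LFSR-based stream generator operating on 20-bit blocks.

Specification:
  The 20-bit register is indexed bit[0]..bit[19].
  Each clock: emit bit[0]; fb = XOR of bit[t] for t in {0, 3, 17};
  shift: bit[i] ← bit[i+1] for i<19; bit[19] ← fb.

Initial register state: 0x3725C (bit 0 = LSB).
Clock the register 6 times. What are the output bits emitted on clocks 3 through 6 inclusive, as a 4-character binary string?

reg_0 = 0x3725C
clock 1: out=0, reg = 0x1B92E
clock 2: out=0, reg = 0x8DC97
clock 3: out=1, reg = 0xC6E4B
clock 4: out=1, reg = 0x63725
clock 5: out=1, reg = 0x31B92
clock 6: out=0, reg = 0x98DC9

1110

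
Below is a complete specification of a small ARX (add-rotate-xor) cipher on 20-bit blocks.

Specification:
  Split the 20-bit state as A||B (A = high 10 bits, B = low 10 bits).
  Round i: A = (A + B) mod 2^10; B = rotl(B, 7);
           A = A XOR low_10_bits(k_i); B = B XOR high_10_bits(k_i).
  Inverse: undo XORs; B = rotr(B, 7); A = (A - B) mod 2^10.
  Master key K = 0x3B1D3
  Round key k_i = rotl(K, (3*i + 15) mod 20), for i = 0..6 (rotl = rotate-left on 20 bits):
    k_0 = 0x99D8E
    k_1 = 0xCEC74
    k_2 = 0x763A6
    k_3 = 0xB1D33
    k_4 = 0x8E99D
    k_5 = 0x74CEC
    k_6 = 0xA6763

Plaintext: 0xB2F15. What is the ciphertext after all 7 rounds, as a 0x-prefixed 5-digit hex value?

s_0 = plaintext = 0xB2F15
s_1 = Round(s_0, k_0) = 0x1B885
s_2 = Round(s_1, k_1) = 0x21DAB
s_3 = Round(s_2, k_2) = 0x6506D
s_4 = Round(s_3, k_3) = 0xCC84A
s_5 = Round(s_4, k_4) = 0xB8733
s_6 = Round(s_5, k_5) = 0xBE035
s_7 = Round(s_6, k_6) = 0x1381F

0x1381F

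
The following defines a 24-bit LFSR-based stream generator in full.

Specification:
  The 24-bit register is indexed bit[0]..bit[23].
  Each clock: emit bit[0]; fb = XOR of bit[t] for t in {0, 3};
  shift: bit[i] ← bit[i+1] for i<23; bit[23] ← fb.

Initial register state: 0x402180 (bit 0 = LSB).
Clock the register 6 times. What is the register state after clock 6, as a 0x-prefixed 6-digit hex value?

0xC10086

reg_0 = 0x402180
clock 1: out=0, reg = 0x2010C0
clock 2: out=0, reg = 0x100860
clock 3: out=0, reg = 0x080430
clock 4: out=0, reg = 0x040218
clock 5: out=0, reg = 0x82010C
clock 6: out=0, reg = 0xC10086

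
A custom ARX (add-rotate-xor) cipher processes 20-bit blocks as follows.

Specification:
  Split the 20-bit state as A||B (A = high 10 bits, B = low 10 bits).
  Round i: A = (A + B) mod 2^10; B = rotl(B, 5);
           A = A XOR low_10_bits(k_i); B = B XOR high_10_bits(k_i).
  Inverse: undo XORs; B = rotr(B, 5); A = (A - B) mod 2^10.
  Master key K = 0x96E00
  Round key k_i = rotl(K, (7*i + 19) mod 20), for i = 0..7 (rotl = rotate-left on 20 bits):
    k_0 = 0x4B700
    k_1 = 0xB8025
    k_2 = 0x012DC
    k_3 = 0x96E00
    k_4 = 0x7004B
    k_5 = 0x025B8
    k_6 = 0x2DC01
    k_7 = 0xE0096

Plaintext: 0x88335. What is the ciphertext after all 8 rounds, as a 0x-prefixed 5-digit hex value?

s_0 = plaintext = 0x88335
s_1 = Round(s_0, k_0) = 0x95794
s_2 = Round(s_1, k_1) = 0x7307C
s_3 = Round(s_2, k_2) = 0x25387
s_4 = Round(s_3, k_3) = 0x86EA7
s_5 = Round(s_4, k_4) = 0x22535
s_6 = Round(s_5, k_5) = 0x01AA0
s_7 = Round(s_6, k_6) = 0xA9CA2
s_8 = Round(s_7, k_7) = 0xF7FC5

0xF7FC5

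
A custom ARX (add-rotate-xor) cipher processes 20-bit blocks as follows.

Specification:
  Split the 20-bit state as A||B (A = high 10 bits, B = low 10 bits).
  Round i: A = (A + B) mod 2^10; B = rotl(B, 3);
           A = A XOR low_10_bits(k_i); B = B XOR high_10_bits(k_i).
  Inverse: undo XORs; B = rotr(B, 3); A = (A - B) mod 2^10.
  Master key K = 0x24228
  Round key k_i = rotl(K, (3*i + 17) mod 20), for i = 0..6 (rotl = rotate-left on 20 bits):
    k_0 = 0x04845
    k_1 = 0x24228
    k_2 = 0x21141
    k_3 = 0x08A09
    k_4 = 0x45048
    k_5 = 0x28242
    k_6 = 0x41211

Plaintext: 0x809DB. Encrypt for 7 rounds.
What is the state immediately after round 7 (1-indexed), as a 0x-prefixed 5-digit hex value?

s_0 = plaintext = 0x809DB
s_1 = Round(s_0, k_0) = 0xE62C9
s_2 = Round(s_1, k_1) = 0x126DD
s_3 = Round(s_2, k_2) = 0x99E69
s_4 = Round(s_3, k_3) = 0xB676E
s_5 = Round(s_4, k_4) = 0x83E62
s_6 = Round(s_5, k_5) = 0x8CFB4
s_7 = Round(s_6, k_6) = 0xFD8A3

0xFD8A3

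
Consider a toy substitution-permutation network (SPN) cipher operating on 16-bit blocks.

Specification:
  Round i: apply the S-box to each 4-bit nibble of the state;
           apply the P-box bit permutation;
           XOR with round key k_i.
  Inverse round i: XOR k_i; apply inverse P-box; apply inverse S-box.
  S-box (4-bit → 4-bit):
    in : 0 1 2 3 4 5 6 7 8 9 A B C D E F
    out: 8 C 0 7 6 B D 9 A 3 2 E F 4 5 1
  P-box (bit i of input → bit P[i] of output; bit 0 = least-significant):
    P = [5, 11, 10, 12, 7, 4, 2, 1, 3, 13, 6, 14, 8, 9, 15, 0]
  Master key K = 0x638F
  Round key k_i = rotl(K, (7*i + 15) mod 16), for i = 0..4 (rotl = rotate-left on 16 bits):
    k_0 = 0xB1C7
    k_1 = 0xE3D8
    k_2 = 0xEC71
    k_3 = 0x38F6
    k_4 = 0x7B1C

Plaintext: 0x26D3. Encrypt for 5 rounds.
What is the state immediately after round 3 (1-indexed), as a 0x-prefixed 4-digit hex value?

s_0 = plaintext = 0x26D3
s_1 = Round(s_0, k_0) = 0xFDAB
s_2 = Round(s_1, k_1) = 0xFE88
s_3 = Round(s_2, k_2) = 0xF52B
s_4 = Round(s_3, k_3) = 0x45FE
s_5 = Round(s_4, k_4) = 0x9DB4

0xF52B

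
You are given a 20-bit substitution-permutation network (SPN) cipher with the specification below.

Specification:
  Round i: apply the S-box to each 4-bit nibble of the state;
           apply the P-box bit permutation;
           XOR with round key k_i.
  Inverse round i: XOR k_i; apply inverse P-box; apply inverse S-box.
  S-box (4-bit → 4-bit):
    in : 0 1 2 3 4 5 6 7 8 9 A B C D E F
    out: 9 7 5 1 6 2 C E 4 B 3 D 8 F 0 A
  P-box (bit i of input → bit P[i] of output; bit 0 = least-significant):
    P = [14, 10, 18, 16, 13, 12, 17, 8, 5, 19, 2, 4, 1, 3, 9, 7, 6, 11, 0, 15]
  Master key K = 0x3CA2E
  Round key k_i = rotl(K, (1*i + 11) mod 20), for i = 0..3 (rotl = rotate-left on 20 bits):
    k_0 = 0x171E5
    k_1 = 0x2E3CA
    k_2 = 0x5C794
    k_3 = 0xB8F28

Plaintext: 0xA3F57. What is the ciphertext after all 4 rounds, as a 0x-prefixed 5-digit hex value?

s_0 = plaintext = 0xA3F57
s_1 = Round(s_0, k_0) = 0xC6DB7
s_2 = Round(s_1, k_1) = 0xD447E
s_3 = Round(s_2, k_2) = 0xF5CD9
s_4 = Round(s_3, k_3) = 0x87230

0x87230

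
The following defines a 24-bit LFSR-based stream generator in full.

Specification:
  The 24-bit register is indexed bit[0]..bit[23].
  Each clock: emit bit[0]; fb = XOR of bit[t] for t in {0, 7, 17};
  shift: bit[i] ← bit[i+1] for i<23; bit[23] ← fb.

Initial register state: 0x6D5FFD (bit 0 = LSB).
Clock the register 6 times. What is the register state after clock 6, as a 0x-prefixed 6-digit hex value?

0xD1B57F

reg_0 = 0x6D5FFD
clock 1: out=1, reg = 0x36AFFE
clock 2: out=0, reg = 0x1B57FF
clock 3: out=1, reg = 0x8DABFF
clock 4: out=1, reg = 0x46D5FF
clock 5: out=1, reg = 0xA36AFF
clock 6: out=1, reg = 0xD1B57F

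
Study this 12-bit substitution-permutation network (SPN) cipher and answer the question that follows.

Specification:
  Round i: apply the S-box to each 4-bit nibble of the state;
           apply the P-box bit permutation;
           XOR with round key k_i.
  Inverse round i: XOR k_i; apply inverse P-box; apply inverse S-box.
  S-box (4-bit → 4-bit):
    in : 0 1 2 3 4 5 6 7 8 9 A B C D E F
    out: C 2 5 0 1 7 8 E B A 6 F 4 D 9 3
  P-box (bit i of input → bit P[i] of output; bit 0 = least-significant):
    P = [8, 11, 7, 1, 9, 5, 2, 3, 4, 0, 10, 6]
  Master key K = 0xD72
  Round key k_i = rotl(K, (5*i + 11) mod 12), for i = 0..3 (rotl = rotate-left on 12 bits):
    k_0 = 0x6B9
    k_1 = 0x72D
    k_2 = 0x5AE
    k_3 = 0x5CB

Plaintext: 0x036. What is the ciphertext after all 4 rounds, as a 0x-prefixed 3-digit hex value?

s_0 = plaintext = 0x036
s_1 = Round(s_0, k_0) = 0x2FB
s_2 = Round(s_1, k_1) = 0x89F
s_3 = Round(s_2, k_2) = 0xCD7
s_4 = Round(s_3, k_3) = 0xB45

0xB45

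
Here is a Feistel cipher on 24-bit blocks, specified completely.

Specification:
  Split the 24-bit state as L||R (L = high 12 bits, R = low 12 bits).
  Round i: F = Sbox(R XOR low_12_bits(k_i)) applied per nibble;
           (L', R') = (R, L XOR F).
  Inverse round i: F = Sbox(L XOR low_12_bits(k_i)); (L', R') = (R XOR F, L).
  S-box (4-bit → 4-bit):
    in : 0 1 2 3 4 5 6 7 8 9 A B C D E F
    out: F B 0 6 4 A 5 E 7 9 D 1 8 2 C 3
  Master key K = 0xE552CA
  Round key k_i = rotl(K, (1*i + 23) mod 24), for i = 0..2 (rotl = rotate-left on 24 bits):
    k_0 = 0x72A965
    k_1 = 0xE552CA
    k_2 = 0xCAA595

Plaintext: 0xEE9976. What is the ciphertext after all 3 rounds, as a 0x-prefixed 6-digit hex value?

s_0 = plaintext = 0xEE9976
s_1 = Round(s_0, k_0) = 0x97615F
s_2 = Round(s_1, k_1) = 0x15FFEC
s_3 = Round(s_2, k_2) = 0xFECCB6

0xFECCB6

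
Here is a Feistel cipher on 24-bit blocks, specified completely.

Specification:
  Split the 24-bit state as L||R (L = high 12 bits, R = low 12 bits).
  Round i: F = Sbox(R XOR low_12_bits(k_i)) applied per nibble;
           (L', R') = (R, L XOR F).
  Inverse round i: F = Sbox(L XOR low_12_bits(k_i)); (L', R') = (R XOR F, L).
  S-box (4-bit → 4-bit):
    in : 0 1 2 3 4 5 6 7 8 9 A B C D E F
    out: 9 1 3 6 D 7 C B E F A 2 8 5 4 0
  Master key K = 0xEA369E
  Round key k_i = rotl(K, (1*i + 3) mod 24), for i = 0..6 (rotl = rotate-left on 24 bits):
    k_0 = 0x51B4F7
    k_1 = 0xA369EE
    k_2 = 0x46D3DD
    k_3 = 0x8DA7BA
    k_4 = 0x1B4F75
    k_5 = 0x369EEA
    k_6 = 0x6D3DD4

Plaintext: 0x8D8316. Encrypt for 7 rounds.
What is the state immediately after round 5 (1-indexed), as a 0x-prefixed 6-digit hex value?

s_0 = plaintext = 0x8D8316
s_1 = Round(s_0, k_0) = 0x316399
s_2 = Round(s_1, k_1) = 0x3999AD
s_3 = Round(s_2, k_2) = 0x9AD920
s_4 = Round(s_3, k_3) = 0x920D57
s_5 = Round(s_4, k_4) = 0xD57A13
s_6 = Round(s_5, k_5) = 0xA13058
s_7 = Round(s_6, k_6) = 0x058FFB

0xD57A13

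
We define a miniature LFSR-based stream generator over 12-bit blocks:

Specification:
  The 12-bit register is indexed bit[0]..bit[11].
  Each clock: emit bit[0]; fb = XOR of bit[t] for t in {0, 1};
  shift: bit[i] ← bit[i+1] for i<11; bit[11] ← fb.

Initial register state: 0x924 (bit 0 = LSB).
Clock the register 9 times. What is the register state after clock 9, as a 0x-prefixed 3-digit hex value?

reg_0 = 0x924
clock 1: out=0, reg = 0x492
clock 2: out=0, reg = 0xA49
clock 3: out=1, reg = 0xD24
clock 4: out=0, reg = 0x692
clock 5: out=0, reg = 0xB49
clock 6: out=1, reg = 0xDA4
clock 7: out=0, reg = 0x6D2
clock 8: out=0, reg = 0xB69
clock 9: out=1, reg = 0xDB4

0xDB4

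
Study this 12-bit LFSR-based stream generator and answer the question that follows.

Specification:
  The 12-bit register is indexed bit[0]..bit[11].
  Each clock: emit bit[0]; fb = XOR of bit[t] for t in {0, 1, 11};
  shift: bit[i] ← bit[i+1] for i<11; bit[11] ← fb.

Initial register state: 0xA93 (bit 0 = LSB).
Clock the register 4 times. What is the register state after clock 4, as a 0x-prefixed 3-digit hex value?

reg_0 = 0xA93
clock 1: out=1, reg = 0xD49
clock 2: out=1, reg = 0x6A4
clock 3: out=0, reg = 0x352
clock 4: out=0, reg = 0x9A9

0x9A9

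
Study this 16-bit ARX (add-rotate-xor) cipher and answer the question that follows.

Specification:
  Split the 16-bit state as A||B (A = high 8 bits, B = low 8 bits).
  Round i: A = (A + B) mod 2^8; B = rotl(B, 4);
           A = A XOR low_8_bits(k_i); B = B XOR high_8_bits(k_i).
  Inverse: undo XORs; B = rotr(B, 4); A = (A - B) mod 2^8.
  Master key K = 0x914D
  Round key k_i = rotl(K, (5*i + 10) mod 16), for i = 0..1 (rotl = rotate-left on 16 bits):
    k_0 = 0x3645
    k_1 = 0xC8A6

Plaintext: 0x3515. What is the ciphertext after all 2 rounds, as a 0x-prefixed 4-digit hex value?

0xD0BE

s_0 = plaintext = 0x3515
s_1 = Round(s_0, k_0) = 0x0F67
s_2 = Round(s_1, k_1) = 0xD0BE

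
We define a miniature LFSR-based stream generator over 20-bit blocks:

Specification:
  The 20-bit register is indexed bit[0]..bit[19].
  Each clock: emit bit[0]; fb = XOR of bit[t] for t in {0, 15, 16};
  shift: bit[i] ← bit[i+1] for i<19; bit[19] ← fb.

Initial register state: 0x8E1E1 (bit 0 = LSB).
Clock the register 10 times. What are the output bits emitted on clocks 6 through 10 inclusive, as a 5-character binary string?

11110

reg_0 = 0x8E1E1
clock 1: out=1, reg = 0x470F0
clock 2: out=0, reg = 0x23878
clock 3: out=0, reg = 0x11C3C
clock 4: out=0, reg = 0x88E1E
clock 5: out=0, reg = 0xC470F
clock 6: out=1, reg = 0xE2387
clock 7: out=1, reg = 0xF11C3
clock 8: out=1, reg = 0x788E1
clock 9: out=1, reg = 0xBC470
clock 10: out=0, reg = 0x5E238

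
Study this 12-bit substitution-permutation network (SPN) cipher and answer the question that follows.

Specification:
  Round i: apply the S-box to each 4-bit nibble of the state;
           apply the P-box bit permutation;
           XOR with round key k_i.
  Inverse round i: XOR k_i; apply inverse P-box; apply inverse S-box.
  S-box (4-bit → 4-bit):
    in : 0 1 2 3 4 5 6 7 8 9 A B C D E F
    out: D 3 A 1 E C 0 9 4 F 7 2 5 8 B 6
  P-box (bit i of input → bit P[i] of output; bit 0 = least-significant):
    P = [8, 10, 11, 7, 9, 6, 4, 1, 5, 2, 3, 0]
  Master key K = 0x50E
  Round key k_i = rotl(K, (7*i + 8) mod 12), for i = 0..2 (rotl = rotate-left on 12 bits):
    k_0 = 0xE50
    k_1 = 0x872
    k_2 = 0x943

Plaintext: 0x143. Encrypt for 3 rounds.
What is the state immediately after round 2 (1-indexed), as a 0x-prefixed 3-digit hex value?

0x83C

s_0 = plaintext = 0x143
s_1 = Round(s_0, k_0) = 0xF26
s_2 = Round(s_1, k_1) = 0x83C
s_3 = Round(s_2, k_2) = 0x24B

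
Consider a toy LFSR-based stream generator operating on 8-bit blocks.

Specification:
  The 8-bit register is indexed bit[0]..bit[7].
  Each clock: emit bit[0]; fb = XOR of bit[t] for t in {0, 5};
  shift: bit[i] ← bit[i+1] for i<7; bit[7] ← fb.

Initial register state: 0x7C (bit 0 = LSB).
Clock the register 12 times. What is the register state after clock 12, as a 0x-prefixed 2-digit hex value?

reg_0 = 0x7C
clock 1: out=0, reg = 0xBE
clock 2: out=0, reg = 0xDF
clock 3: out=1, reg = 0xEF
clock 4: out=1, reg = 0x77
clock 5: out=1, reg = 0x3B
clock 6: out=1, reg = 0x1D
clock 7: out=1, reg = 0x8E
clock 8: out=0, reg = 0x47
clock 9: out=1, reg = 0xA3
clock 10: out=1, reg = 0x51
clock 11: out=1, reg = 0xA8
clock 12: out=0, reg = 0xD4

0xD4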